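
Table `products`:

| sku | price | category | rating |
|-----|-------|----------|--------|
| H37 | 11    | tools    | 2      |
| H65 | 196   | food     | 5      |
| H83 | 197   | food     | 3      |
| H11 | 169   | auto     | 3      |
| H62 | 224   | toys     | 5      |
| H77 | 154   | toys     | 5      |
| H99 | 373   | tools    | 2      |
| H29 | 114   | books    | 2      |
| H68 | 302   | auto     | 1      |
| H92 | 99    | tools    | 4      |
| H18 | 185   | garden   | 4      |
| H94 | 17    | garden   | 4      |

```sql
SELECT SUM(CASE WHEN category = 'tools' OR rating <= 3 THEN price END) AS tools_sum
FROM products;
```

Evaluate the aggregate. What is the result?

sku=H37: ✓ → 11
sku=H65: ✗
sku=H83: ✓ → 197
sku=H11: ✓ → 169
sku=H62: ✗
sku=H77: ✗
sku=H99: ✓ → 373
sku=H29: ✓ → 114
sku=H68: ✓ → 302
sku=H92: ✓ → 99
sku=H18: ✗
sku=H94: ✗
tools_sum = 11 + 197 + 169 + 373 + 114 + 302 + 99 = 1265

1265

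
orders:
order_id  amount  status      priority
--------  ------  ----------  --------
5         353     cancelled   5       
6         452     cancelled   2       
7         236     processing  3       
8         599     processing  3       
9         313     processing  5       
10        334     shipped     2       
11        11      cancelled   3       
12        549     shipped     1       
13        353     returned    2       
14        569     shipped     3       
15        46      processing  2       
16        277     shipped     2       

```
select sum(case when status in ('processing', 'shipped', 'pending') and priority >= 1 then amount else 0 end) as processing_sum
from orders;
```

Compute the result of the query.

order_id=5: ✗
order_id=6: ✗
order_id=7: ✓ → 236
order_id=8: ✓ → 599
order_id=9: ✓ → 313
order_id=10: ✓ → 334
order_id=11: ✗
order_id=12: ✓ → 549
order_id=13: ✗
order_id=14: ✓ → 569
order_id=15: ✓ → 46
order_id=16: ✓ → 277
processing_sum = 236 + 599 + 313 + 334 + 549 + 569 + 46 + 277 = 2923

2923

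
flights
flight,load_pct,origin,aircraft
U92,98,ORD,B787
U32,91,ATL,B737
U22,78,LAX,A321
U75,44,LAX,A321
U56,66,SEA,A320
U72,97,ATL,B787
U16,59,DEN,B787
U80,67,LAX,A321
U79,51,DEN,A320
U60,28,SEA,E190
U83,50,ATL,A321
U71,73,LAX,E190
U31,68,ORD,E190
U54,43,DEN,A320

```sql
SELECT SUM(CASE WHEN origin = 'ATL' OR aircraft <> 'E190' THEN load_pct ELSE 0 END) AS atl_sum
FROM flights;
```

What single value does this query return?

744

flight=U92: ✓ → 98
flight=U32: ✓ → 91
flight=U22: ✓ → 78
flight=U75: ✓ → 44
flight=U56: ✓ → 66
flight=U72: ✓ → 97
flight=U16: ✓ → 59
flight=U80: ✓ → 67
flight=U79: ✓ → 51
flight=U60: ✗
flight=U83: ✓ → 50
flight=U71: ✗
flight=U31: ✗
flight=U54: ✓ → 43
atl_sum = 98 + 91 + 78 + 44 + 66 + 97 + 59 + 67 + 51 + 50 + 43 = 744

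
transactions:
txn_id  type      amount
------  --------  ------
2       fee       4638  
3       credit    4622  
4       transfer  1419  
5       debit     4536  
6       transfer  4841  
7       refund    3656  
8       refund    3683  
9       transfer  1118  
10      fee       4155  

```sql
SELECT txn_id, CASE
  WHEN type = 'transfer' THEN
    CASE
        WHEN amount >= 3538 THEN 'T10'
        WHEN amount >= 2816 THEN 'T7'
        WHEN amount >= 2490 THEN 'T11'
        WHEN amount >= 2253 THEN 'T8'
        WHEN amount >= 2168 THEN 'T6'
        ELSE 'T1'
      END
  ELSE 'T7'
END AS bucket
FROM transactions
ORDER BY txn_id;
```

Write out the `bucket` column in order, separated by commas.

txn_id=2: type='fee' → outer ELSE → T7
txn_id=3: type='credit' → outer ELSE → T7
txn_id=4: type='transfer' → inner[ELSE] → T1
txn_id=5: type='debit' → outer ELSE → T7
txn_id=6: type='transfer' → inner[amount >= 3538] → T10
txn_id=7: type='refund' → outer ELSE → T7
txn_id=8: type='refund' → outer ELSE → T7
txn_id=9: type='transfer' → inner[ELSE] → T1
txn_id=10: type='fee' → outer ELSE → T7

T7, T7, T1, T7, T10, T7, T7, T1, T7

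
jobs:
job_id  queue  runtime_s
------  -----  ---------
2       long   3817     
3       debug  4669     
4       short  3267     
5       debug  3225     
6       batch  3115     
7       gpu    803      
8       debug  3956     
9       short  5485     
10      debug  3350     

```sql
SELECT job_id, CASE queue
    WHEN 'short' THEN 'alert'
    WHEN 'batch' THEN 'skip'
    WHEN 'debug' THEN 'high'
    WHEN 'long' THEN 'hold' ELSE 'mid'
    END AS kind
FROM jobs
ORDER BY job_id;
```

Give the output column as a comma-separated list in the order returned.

job_id=2: queue='long' → hold
job_id=3: queue='debug' → high
job_id=4: queue='short' → alert
job_id=5: queue='debug' → high
job_id=6: queue='batch' → skip
job_id=7: ELSE → mid
job_id=8: queue='debug' → high
job_id=9: queue='short' → alert
job_id=10: queue='debug' → high

hold, high, alert, high, skip, mid, high, alert, high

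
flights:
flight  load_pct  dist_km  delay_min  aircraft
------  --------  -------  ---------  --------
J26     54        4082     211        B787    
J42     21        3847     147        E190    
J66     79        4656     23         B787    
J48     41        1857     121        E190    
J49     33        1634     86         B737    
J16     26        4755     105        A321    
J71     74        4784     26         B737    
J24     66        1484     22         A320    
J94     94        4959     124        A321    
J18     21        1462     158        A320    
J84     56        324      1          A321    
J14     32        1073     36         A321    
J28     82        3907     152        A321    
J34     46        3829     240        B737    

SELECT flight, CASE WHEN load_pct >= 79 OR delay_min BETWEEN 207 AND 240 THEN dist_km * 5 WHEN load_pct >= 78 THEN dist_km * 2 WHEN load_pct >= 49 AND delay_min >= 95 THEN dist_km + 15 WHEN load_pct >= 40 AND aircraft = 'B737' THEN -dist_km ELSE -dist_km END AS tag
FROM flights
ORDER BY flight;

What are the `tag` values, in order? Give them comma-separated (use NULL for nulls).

-1073, -4755, -1462, -1484, 20410, 19535, 19145, -3847, -1857, -1634, 23280, -4784, -324, 24795

flight=J14: ELSE → -1073
flight=J16: ELSE → -4755
flight=J18: ELSE → -1462
flight=J24: ELSE → -1484
flight=J26: load_pct >= 79 OR delay_min BETWEEN 207 AND 240 → 20410
flight=J28: load_pct >= 79 OR delay_min BETWEEN 207 AND 240 → 19535
flight=J34: load_pct >= 79 OR delay_min BETWEEN 207 AND 240 → 19145
flight=J42: ELSE → -3847
flight=J48: ELSE → -1857
flight=J49: ELSE → -1634
flight=J66: load_pct >= 79 OR delay_min BETWEEN 207 AND 240 → 23280
flight=J71: load_pct >= 40 AND aircraft = 'B737' → -4784
flight=J84: ELSE → -324
flight=J94: load_pct >= 79 OR delay_min BETWEEN 207 AND 240 → 24795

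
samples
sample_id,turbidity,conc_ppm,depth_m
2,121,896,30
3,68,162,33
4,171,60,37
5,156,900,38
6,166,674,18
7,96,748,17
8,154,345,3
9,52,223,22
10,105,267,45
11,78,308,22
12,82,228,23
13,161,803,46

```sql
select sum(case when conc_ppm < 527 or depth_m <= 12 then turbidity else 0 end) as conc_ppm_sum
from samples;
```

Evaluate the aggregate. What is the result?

sample_id=2: ✗
sample_id=3: ✓ → 68
sample_id=4: ✓ → 171
sample_id=5: ✗
sample_id=6: ✗
sample_id=7: ✗
sample_id=8: ✓ → 154
sample_id=9: ✓ → 52
sample_id=10: ✓ → 105
sample_id=11: ✓ → 78
sample_id=12: ✓ → 82
sample_id=13: ✗
conc_ppm_sum = 68 + 171 + 154 + 52 + 105 + 78 + 82 = 710

710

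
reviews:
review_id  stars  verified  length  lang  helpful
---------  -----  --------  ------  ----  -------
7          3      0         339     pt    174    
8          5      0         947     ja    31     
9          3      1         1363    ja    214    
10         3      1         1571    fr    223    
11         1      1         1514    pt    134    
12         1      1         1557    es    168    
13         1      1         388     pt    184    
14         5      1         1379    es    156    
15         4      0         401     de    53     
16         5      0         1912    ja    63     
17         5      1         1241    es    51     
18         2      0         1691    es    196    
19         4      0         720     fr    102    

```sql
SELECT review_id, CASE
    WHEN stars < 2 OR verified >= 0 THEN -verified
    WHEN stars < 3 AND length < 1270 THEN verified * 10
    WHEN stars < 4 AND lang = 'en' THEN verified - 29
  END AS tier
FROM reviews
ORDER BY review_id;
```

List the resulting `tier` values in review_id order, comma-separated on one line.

0, 0, -1, -1, -1, -1, -1, -1, 0, 0, -1, 0, 0

review_id=7: stars < 2 OR verified >= 0 → 0
review_id=8: stars < 2 OR verified >= 0 → 0
review_id=9: stars < 2 OR verified >= 0 → -1
review_id=10: stars < 2 OR verified >= 0 → -1
review_id=11: stars < 2 OR verified >= 0 → -1
review_id=12: stars < 2 OR verified >= 0 → -1
review_id=13: stars < 2 OR verified >= 0 → -1
review_id=14: stars < 2 OR verified >= 0 → -1
review_id=15: stars < 2 OR verified >= 0 → 0
review_id=16: stars < 2 OR verified >= 0 → 0
review_id=17: stars < 2 OR verified >= 0 → -1
review_id=18: stars < 2 OR verified >= 0 → 0
review_id=19: stars < 2 OR verified >= 0 → 0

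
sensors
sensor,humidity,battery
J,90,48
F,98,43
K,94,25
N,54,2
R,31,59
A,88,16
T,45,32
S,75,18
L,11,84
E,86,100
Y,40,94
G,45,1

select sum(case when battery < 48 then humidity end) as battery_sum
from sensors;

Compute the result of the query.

499

sensor=J: ✗
sensor=F: ✓ → 98
sensor=K: ✓ → 94
sensor=N: ✓ → 54
sensor=R: ✗
sensor=A: ✓ → 88
sensor=T: ✓ → 45
sensor=S: ✓ → 75
sensor=L: ✗
sensor=E: ✗
sensor=Y: ✗
sensor=G: ✓ → 45
battery_sum = 98 + 94 + 54 + 88 + 45 + 75 + 45 = 499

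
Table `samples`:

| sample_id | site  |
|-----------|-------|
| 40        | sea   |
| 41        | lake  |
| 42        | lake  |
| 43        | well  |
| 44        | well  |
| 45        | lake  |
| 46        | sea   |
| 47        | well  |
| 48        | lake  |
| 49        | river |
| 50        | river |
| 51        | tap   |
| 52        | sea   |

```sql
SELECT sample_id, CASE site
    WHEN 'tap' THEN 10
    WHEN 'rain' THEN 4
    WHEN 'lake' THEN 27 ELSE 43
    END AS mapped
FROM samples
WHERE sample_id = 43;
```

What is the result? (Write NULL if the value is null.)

43

sample_id = 43: site=well.
site='tap' → false
site='rain' → false
site='lake' → false
No prior WHEN matched → ELSE → 43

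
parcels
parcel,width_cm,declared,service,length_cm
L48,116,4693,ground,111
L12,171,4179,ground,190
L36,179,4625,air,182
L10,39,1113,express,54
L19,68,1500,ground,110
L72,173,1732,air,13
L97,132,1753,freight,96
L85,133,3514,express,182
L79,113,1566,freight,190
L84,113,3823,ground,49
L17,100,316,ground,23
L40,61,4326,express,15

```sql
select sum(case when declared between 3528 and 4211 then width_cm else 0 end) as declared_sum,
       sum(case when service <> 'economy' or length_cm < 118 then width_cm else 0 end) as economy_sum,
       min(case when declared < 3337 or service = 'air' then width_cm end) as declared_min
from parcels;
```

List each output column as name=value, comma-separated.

declared_sum=284, economy_sum=1398, declared_min=39

[declared_sum: declared between 3528 and 4211]
parcel=L48: ✗
parcel=L12: ✓ → 171
parcel=L36: ✗
parcel=L10: ✗
parcel=L19: ✗
parcel=L72: ✗
parcel=L97: ✗
parcel=L85: ✗
parcel=L79: ✗
parcel=L84: ✓ → 113
parcel=L17: ✗
parcel=L40: ✗
declared_sum = 171 + 113 = 284
—
[economy_sum: service <> 'economy' or length_cm < 118]
parcel=L48: ✓ → 116
parcel=L12: ✓ → 171
parcel=L36: ✓ → 179
parcel=L10: ✓ → 39
parcel=L19: ✓ → 68
parcel=L72: ✓ → 173
parcel=L97: ✓ → 132
parcel=L85: ✓ → 133
parcel=L79: ✓ → 113
parcel=L84: ✓ → 113
parcel=L17: ✓ → 100
parcel=L40: ✓ → 61
economy_sum = 116 + 171 + 179 + 39 + 68 + 173 + 132 + 133 + 113 + 113 + 100 + 61 = 1398
—
[declared_min: declared < 3337 or service = 'air']
parcel=L48: ✗
parcel=L12: ✗
parcel=L36: ✓ → 179
parcel=L10: ✓ → 39
parcel=L19: ✓ → 68
parcel=L72: ✓ → 173
parcel=L97: ✓ → 132
parcel=L85: ✗
parcel=L79: ✓ → 113
parcel=L84: ✗
parcel=L17: ✓ → 100
parcel=L40: ✗
declared_min = MIN(179, 39, 68, 173, 132, 113, 100) = 39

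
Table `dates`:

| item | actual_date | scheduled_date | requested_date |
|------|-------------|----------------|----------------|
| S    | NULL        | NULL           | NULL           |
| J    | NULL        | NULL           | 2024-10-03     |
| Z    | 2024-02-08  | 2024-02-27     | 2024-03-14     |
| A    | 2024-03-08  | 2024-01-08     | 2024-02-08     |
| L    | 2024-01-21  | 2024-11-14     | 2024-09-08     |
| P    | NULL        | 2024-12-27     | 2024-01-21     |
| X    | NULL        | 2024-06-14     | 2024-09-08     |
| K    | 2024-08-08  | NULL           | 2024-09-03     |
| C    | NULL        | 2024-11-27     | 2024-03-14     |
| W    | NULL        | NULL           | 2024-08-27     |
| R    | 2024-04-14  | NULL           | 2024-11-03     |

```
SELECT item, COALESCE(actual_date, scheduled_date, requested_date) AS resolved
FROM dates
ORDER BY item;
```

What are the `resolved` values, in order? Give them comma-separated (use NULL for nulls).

item=A: actual_date=2024-03-08 → 2024-03-08
item=C: actual_date=NULL, scheduled_date=2024-11-27 → 2024-11-27
item=J: actual_date=NULL, scheduled_date=NULL, requested_date=2024-10-03 → 2024-10-03
item=K: actual_date=2024-08-08 → 2024-08-08
item=L: actual_date=2024-01-21 → 2024-01-21
item=P: actual_date=NULL, scheduled_date=2024-12-27 → 2024-12-27
item=R: actual_date=2024-04-14 → 2024-04-14
item=S: actual_date=NULL, scheduled_date=NULL, requested_date=NULL (all NULL) → NULL
item=W: actual_date=NULL, scheduled_date=NULL, requested_date=2024-08-27 → 2024-08-27
item=X: actual_date=NULL, scheduled_date=2024-06-14 → 2024-06-14
item=Z: actual_date=2024-02-08 → 2024-02-08

2024-03-08, 2024-11-27, 2024-10-03, 2024-08-08, 2024-01-21, 2024-12-27, 2024-04-14, NULL, 2024-08-27, 2024-06-14, 2024-02-08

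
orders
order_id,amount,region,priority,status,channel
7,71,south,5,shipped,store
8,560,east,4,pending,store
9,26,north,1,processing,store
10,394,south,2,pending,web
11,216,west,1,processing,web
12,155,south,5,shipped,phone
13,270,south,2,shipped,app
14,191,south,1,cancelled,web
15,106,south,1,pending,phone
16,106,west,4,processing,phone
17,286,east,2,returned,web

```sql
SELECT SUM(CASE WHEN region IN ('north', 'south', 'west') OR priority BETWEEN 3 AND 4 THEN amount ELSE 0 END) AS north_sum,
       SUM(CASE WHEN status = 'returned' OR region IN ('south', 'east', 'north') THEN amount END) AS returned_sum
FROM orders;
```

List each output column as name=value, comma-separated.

[north_sum: region IN ('north', 'south', 'west') OR priority BETWEEN 3 AND 4]
order_id=7: ✓ → 71
order_id=8: ✓ → 560
order_id=9: ✓ → 26
order_id=10: ✓ → 394
order_id=11: ✓ → 216
order_id=12: ✓ → 155
order_id=13: ✓ → 270
order_id=14: ✓ → 191
order_id=15: ✓ → 106
order_id=16: ✓ → 106
order_id=17: ✗
north_sum = 71 + 560 + 26 + 394 + 216 + 155 + 270 + 191 + 106 + 106 = 2095
—
[returned_sum: status = 'returned' OR region IN ('south', 'east', 'north')]
order_id=7: ✓ → 71
order_id=8: ✓ → 560
order_id=9: ✓ → 26
order_id=10: ✓ → 394
order_id=11: ✗
order_id=12: ✓ → 155
order_id=13: ✓ → 270
order_id=14: ✓ → 191
order_id=15: ✓ → 106
order_id=16: ✗
order_id=17: ✓ → 286
returned_sum = 71 + 560 + 26 + 394 + 155 + 270 + 191 + 106 + 286 = 2059

north_sum=2095, returned_sum=2059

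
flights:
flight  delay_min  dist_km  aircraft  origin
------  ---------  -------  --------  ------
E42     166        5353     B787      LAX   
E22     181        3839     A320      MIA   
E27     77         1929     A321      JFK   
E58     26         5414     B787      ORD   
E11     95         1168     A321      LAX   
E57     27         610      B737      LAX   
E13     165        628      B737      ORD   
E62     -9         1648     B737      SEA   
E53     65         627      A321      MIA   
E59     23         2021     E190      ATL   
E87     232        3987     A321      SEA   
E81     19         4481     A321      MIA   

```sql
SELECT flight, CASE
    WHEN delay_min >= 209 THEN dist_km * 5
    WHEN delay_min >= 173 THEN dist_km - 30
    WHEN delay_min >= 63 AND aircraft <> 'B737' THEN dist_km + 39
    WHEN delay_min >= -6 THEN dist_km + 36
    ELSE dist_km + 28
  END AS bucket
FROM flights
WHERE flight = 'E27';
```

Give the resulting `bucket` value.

flight = E27: delay_min=77, dist_km=1929, aircraft=A321, origin=JFK.
delay_min >= 209 → false
delay_min >= 173 → false
delay_min >= 63 AND aircraft <> 'B737' → true → 1968

1968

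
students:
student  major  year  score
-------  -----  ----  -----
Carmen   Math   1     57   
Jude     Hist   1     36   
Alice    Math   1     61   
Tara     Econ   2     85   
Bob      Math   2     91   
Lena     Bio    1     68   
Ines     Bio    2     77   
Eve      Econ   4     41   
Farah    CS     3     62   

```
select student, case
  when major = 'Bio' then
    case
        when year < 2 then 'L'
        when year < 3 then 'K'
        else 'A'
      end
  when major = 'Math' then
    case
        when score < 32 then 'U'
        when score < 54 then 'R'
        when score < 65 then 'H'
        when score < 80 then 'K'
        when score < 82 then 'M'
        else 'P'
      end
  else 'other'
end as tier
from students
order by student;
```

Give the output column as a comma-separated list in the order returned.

student=Alice: major='Math' → inner[score < 65] → H
student=Bob: major='Math' → inner[ELSE] → P
student=Carmen: major='Math' → inner[score < 65] → H
student=Eve: major='Econ' → outer ELSE → other
student=Farah: major='CS' → outer ELSE → other
student=Ines: major='Bio' → inner[year < 3] → K
student=Jude: major='Hist' → outer ELSE → other
student=Lena: major='Bio' → inner[year < 2] → L
student=Tara: major='Econ' → outer ELSE → other

H, P, H, other, other, K, other, L, other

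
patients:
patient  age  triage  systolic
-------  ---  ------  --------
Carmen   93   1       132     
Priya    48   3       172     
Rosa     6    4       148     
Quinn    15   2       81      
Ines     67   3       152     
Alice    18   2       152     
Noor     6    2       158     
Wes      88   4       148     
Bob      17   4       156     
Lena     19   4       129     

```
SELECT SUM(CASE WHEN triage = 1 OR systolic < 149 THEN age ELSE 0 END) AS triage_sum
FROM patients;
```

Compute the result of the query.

221

patient=Carmen: ✓ → 93
patient=Priya: ✗
patient=Rosa: ✓ → 6
patient=Quinn: ✓ → 15
patient=Ines: ✗
patient=Alice: ✗
patient=Noor: ✗
patient=Wes: ✓ → 88
patient=Bob: ✗
patient=Lena: ✓ → 19
triage_sum = 93 + 6 + 15 + 88 + 19 = 221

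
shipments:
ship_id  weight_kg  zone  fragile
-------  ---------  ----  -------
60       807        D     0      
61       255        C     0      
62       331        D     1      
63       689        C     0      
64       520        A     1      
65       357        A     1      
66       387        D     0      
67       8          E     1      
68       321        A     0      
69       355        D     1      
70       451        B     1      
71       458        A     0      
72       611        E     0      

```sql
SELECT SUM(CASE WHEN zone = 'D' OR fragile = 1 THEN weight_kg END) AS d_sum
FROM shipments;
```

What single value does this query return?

3216

ship_id=60: ✓ → 807
ship_id=61: ✗
ship_id=62: ✓ → 331
ship_id=63: ✗
ship_id=64: ✓ → 520
ship_id=65: ✓ → 357
ship_id=66: ✓ → 387
ship_id=67: ✓ → 8
ship_id=68: ✗
ship_id=69: ✓ → 355
ship_id=70: ✓ → 451
ship_id=71: ✗
ship_id=72: ✗
d_sum = 807 + 331 + 520 + 357 + 387 + 8 + 355 + 451 = 3216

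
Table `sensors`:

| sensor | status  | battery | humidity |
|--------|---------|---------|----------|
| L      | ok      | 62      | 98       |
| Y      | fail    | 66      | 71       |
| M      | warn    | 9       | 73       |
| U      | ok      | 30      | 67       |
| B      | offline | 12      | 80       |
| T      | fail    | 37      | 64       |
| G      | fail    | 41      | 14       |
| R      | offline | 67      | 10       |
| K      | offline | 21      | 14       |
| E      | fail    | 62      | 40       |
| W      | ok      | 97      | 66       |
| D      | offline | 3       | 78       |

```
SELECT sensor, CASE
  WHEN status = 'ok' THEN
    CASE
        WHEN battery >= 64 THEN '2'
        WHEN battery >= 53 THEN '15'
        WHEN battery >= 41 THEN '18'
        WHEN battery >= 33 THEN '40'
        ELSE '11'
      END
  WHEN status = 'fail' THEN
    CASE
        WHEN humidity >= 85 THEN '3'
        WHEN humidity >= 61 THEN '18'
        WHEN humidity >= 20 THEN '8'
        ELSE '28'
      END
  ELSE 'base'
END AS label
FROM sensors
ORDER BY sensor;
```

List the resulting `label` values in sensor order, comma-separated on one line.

sensor=B: status='offline' → outer ELSE → base
sensor=D: status='offline' → outer ELSE → base
sensor=E: status='fail' → inner[humidity >= 20] → 8
sensor=G: status='fail' → inner[ELSE] → 28
sensor=K: status='offline' → outer ELSE → base
sensor=L: status='ok' → inner[battery >= 53] → 15
sensor=M: status='warn' → outer ELSE → base
sensor=R: status='offline' → outer ELSE → base
sensor=T: status='fail' → inner[humidity >= 61] → 18
sensor=U: status='ok' → inner[ELSE] → 11
sensor=W: status='ok' → inner[battery >= 64] → 2
sensor=Y: status='fail' → inner[humidity >= 61] → 18

base, base, 8, 28, base, 15, base, base, 18, 11, 2, 18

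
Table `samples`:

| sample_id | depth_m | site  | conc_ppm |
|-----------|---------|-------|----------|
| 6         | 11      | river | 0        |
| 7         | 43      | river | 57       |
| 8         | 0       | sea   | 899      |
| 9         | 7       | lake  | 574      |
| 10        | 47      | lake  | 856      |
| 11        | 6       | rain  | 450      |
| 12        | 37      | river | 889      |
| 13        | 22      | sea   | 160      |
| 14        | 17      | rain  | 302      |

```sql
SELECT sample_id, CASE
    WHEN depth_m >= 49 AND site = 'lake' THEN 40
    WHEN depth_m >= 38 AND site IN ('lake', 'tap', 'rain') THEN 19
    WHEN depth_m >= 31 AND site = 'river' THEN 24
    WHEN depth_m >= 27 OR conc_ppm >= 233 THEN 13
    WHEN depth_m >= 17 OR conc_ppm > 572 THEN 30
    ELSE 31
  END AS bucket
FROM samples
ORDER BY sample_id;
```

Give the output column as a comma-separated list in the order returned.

31, 24, 13, 13, 19, 13, 24, 30, 13

sample_id=6: ELSE → 31
sample_id=7: depth_m >= 31 AND site = 'river' → 24
sample_id=8: depth_m >= 27 OR conc_ppm >= 233 → 13
sample_id=9: depth_m >= 27 OR conc_ppm >= 233 → 13
sample_id=10: depth_m >= 38 AND site IN ('lake', 'tap', 'rain') → 19
sample_id=11: depth_m >= 27 OR conc_ppm >= 233 → 13
sample_id=12: depth_m >= 31 AND site = 'river' → 24
sample_id=13: depth_m >= 17 OR conc_ppm > 572 → 30
sample_id=14: depth_m >= 27 OR conc_ppm >= 233 → 13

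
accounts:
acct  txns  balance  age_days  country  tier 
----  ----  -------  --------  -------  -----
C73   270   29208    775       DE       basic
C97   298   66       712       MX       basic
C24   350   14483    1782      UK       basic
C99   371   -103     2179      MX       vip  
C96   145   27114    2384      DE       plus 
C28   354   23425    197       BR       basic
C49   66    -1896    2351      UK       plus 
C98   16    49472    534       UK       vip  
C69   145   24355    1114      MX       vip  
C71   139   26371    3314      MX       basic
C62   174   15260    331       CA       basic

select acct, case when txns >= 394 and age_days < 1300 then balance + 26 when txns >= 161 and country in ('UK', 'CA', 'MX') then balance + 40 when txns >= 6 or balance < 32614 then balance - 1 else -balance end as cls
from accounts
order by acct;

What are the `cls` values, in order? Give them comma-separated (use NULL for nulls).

acct=C24: txns >= 161 and country in ('UK', 'CA', 'MX') → 14523
acct=C28: txns >= 6 or balance < 32614 → 23424
acct=C49: txns >= 6 or balance < 32614 → -1897
acct=C62: txns >= 161 and country in ('UK', 'CA', 'MX') → 15300
acct=C69: txns >= 6 or balance < 32614 → 24354
acct=C71: txns >= 6 or balance < 32614 → 26370
acct=C73: txns >= 6 or balance < 32614 → 29207
acct=C96: txns >= 6 or balance < 32614 → 27113
acct=C97: txns >= 161 and country in ('UK', 'CA', 'MX') → 106
acct=C98: txns >= 6 or balance < 32614 → 49471
acct=C99: txns >= 161 and country in ('UK', 'CA', 'MX') → -63

14523, 23424, -1897, 15300, 24354, 26370, 29207, 27113, 106, 49471, -63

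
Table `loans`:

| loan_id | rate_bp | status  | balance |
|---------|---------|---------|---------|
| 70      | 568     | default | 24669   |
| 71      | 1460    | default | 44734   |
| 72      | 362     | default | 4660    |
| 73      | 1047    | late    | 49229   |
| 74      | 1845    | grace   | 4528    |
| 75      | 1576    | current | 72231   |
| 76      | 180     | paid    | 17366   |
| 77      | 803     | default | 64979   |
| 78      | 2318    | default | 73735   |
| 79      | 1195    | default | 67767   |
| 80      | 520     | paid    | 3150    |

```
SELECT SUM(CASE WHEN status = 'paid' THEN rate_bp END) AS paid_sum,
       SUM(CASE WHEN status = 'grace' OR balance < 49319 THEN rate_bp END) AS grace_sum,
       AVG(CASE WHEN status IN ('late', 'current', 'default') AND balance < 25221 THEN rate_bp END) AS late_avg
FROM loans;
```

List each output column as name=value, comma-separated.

[paid_sum: status = 'paid']
loan_id=70: ✗
loan_id=71: ✗
loan_id=72: ✗
loan_id=73: ✗
loan_id=74: ✗
loan_id=75: ✗
loan_id=76: ✓ → 180
loan_id=77: ✗
loan_id=78: ✗
loan_id=79: ✗
loan_id=80: ✓ → 520
paid_sum = 180 + 520 = 700
—
[grace_sum: status = 'grace' OR balance < 49319]
loan_id=70: ✓ → 568
loan_id=71: ✓ → 1460
loan_id=72: ✓ → 362
loan_id=73: ✓ → 1047
loan_id=74: ✓ → 1845
loan_id=75: ✗
loan_id=76: ✓ → 180
loan_id=77: ✗
loan_id=78: ✗
loan_id=79: ✗
loan_id=80: ✓ → 520
grace_sum = 568 + 1460 + 362 + 1047 + 1845 + 180 + 520 = 5982
—
[late_avg: status IN ('late', 'current', 'default') AND balance < 25221]
loan_id=70: ✓ → 568
loan_id=71: ✗
loan_id=72: ✓ → 362
loan_id=73: ✗
loan_id=74: ✗
loan_id=75: ✗
loan_id=76: ✗
loan_id=77: ✗
loan_id=78: ✗
loan_id=79: ✗
loan_id=80: ✗
late_avg = (568 + 362) / 2 = 465

paid_sum=700, grace_sum=5982, late_avg=465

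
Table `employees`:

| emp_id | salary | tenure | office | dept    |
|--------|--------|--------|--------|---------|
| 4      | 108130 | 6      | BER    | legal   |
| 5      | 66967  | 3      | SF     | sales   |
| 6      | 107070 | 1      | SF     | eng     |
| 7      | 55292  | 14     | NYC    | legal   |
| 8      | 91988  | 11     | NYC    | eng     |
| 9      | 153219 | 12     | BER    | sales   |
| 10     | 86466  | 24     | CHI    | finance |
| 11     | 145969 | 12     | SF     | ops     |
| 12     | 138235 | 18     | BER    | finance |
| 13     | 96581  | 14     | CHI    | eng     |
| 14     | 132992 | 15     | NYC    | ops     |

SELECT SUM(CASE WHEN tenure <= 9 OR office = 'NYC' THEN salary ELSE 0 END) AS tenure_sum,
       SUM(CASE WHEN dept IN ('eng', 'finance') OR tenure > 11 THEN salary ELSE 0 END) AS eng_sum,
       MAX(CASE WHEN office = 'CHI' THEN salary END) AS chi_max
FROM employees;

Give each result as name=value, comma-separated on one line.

[tenure_sum: tenure <= 9 OR office = 'NYC']
emp_id=4: ✓ → 108130
emp_id=5: ✓ → 66967
emp_id=6: ✓ → 107070
emp_id=7: ✓ → 55292
emp_id=8: ✓ → 91988
emp_id=9: ✗
emp_id=10: ✗
emp_id=11: ✗
emp_id=12: ✗
emp_id=13: ✗
emp_id=14: ✓ → 132992
tenure_sum = 108130 + 66967 + 107070 + 55292 + 91988 + 132992 = 562439
—
[eng_sum: dept IN ('eng', 'finance') OR tenure > 11]
emp_id=4: ✗
emp_id=5: ✗
emp_id=6: ✓ → 107070
emp_id=7: ✓ → 55292
emp_id=8: ✓ → 91988
emp_id=9: ✓ → 153219
emp_id=10: ✓ → 86466
emp_id=11: ✓ → 145969
emp_id=12: ✓ → 138235
emp_id=13: ✓ → 96581
emp_id=14: ✓ → 132992
eng_sum = 107070 + 55292 + 91988 + 153219 + 86466 + 145969 + 138235 + 96581 + 132992 = 1007812
—
[chi_max: office = 'CHI']
emp_id=4: ✗
emp_id=5: ✗
emp_id=6: ✗
emp_id=7: ✗
emp_id=8: ✗
emp_id=9: ✗
emp_id=10: ✓ → 86466
emp_id=11: ✗
emp_id=12: ✗
emp_id=13: ✓ → 96581
emp_id=14: ✗
chi_max = MAX(86466, 96581) = 96581

tenure_sum=562439, eng_sum=1007812, chi_max=96581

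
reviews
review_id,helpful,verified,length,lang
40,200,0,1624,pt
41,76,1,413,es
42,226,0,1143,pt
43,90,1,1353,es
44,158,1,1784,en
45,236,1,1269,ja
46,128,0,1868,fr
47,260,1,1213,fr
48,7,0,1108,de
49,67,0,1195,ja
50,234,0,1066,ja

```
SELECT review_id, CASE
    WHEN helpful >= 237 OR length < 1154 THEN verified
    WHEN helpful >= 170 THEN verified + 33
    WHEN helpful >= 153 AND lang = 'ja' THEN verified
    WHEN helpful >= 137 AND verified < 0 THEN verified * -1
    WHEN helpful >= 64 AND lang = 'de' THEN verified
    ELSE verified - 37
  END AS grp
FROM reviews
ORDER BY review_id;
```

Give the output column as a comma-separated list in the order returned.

review_id=40: helpful >= 170 → 33
review_id=41: helpful >= 237 OR length < 1154 → 1
review_id=42: helpful >= 237 OR length < 1154 → 0
review_id=43: ELSE → -36
review_id=44: ELSE → -36
review_id=45: helpful >= 170 → 34
review_id=46: ELSE → -37
review_id=47: helpful >= 237 OR length < 1154 → 1
review_id=48: helpful >= 237 OR length < 1154 → 0
review_id=49: ELSE → -37
review_id=50: helpful >= 237 OR length < 1154 → 0

33, 1, 0, -36, -36, 34, -37, 1, 0, -37, 0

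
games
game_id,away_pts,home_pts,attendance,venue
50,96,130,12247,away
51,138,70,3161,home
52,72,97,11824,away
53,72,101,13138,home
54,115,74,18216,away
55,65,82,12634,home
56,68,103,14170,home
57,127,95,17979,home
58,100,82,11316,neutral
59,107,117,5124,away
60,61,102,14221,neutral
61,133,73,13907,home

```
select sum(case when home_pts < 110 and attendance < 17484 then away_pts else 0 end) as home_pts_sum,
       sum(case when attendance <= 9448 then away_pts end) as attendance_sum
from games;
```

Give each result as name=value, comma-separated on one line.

[home_pts_sum: home_pts < 110 and attendance < 17484]
game_id=50: ✗
game_id=51: ✓ → 138
game_id=52: ✓ → 72
game_id=53: ✓ → 72
game_id=54: ✗
game_id=55: ✓ → 65
game_id=56: ✓ → 68
game_id=57: ✗
game_id=58: ✓ → 100
game_id=59: ✗
game_id=60: ✓ → 61
game_id=61: ✓ → 133
home_pts_sum = 138 + 72 + 72 + 65 + 68 + 100 + 61 + 133 = 709
—
[attendance_sum: attendance <= 9448]
game_id=50: ✗
game_id=51: ✓ → 138
game_id=52: ✗
game_id=53: ✗
game_id=54: ✗
game_id=55: ✗
game_id=56: ✗
game_id=57: ✗
game_id=58: ✗
game_id=59: ✓ → 107
game_id=60: ✗
game_id=61: ✗
attendance_sum = 138 + 107 = 245

home_pts_sum=709, attendance_sum=245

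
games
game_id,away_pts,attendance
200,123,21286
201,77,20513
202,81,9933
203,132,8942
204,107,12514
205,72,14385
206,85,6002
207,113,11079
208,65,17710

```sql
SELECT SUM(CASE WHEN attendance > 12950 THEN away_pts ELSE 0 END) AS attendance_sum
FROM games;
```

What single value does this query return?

337

game_id=200: ✓ → 123
game_id=201: ✓ → 77
game_id=202: ✗
game_id=203: ✗
game_id=204: ✗
game_id=205: ✓ → 72
game_id=206: ✗
game_id=207: ✗
game_id=208: ✓ → 65
attendance_sum = 123 + 77 + 72 + 65 = 337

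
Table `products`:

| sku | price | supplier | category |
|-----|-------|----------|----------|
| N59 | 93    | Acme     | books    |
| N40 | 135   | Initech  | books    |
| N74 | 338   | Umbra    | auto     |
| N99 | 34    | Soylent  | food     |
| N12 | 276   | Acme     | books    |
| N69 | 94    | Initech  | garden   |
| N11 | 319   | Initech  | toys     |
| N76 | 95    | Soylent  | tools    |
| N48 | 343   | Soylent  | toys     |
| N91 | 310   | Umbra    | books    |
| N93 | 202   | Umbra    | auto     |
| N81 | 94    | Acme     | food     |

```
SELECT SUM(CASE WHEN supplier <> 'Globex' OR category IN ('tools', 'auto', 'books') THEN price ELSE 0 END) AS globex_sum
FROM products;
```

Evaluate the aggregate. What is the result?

sku=N59: ✓ → 93
sku=N40: ✓ → 135
sku=N74: ✓ → 338
sku=N99: ✓ → 34
sku=N12: ✓ → 276
sku=N69: ✓ → 94
sku=N11: ✓ → 319
sku=N76: ✓ → 95
sku=N48: ✓ → 343
sku=N91: ✓ → 310
sku=N93: ✓ → 202
sku=N81: ✓ → 94
globex_sum = 93 + 135 + 338 + 34 + 276 + 94 + 319 + 95 + 343 + 310 + 202 + 94 = 2333

2333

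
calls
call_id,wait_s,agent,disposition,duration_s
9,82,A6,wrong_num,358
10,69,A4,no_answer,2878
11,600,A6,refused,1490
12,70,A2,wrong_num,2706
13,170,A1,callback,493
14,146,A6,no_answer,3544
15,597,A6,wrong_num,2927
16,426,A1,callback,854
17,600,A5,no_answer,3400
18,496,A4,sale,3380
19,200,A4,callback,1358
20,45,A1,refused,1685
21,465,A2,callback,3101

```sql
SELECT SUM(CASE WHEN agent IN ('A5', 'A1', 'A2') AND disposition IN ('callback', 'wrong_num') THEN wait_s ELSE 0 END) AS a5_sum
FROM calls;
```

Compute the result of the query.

call_id=9: ✗
call_id=10: ✗
call_id=11: ✗
call_id=12: ✓ → 70
call_id=13: ✓ → 170
call_id=14: ✗
call_id=15: ✗
call_id=16: ✓ → 426
call_id=17: ✗
call_id=18: ✗
call_id=19: ✗
call_id=20: ✗
call_id=21: ✓ → 465
a5_sum = 70 + 170 + 426 + 465 = 1131

1131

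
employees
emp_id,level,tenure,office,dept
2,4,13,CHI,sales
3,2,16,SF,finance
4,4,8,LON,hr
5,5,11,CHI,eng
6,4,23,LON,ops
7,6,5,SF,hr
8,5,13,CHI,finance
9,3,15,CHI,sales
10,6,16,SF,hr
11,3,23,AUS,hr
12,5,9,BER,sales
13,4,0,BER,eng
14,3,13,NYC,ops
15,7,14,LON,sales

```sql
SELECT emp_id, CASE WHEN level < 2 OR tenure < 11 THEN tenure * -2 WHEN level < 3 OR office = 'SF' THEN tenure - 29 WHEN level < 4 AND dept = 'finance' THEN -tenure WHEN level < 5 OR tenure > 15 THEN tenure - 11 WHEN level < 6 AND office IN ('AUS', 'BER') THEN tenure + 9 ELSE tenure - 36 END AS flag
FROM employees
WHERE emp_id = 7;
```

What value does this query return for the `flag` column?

-10

emp_id = 7: level=6, tenure=5, office=SF, dept=hr.
level < 2 OR tenure < 11 → true → -10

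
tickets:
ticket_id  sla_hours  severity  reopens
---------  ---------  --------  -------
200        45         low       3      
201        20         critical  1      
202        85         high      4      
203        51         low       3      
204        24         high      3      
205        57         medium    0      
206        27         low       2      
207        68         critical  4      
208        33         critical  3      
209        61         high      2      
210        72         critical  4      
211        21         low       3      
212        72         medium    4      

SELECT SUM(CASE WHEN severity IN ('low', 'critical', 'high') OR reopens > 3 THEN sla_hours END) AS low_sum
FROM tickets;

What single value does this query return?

ticket_id=200: ✓ → 45
ticket_id=201: ✓ → 20
ticket_id=202: ✓ → 85
ticket_id=203: ✓ → 51
ticket_id=204: ✓ → 24
ticket_id=205: ✗
ticket_id=206: ✓ → 27
ticket_id=207: ✓ → 68
ticket_id=208: ✓ → 33
ticket_id=209: ✓ → 61
ticket_id=210: ✓ → 72
ticket_id=211: ✓ → 21
ticket_id=212: ✓ → 72
low_sum = 45 + 20 + 85 + 51 + 24 + 27 + 68 + 33 + 61 + 72 + 21 + 72 = 579

579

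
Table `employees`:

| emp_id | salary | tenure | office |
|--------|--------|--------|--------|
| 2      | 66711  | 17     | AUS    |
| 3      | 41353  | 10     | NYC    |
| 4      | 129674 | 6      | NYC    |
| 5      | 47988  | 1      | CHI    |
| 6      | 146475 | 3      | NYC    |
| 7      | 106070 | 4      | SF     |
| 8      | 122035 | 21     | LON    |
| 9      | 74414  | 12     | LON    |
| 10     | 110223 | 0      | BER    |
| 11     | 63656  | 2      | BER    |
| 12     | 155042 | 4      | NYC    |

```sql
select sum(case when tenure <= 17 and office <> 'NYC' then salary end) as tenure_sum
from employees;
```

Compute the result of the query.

emp_id=2: ✓ → 66711
emp_id=3: ✗
emp_id=4: ✗
emp_id=5: ✓ → 47988
emp_id=6: ✗
emp_id=7: ✓ → 106070
emp_id=8: ✗
emp_id=9: ✓ → 74414
emp_id=10: ✓ → 110223
emp_id=11: ✓ → 63656
emp_id=12: ✗
tenure_sum = 66711 + 47988 + 106070 + 74414 + 110223 + 63656 = 469062

469062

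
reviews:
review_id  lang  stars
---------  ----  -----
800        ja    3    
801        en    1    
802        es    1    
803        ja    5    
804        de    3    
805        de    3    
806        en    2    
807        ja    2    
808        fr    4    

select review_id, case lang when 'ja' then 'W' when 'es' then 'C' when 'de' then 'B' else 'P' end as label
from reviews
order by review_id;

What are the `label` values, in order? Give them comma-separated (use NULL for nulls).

W, P, C, W, B, B, P, W, P

review_id=800: lang='ja' → W
review_id=801: ELSE → P
review_id=802: lang='es' → C
review_id=803: lang='ja' → W
review_id=804: lang='de' → B
review_id=805: lang='de' → B
review_id=806: ELSE → P
review_id=807: lang='ja' → W
review_id=808: ELSE → P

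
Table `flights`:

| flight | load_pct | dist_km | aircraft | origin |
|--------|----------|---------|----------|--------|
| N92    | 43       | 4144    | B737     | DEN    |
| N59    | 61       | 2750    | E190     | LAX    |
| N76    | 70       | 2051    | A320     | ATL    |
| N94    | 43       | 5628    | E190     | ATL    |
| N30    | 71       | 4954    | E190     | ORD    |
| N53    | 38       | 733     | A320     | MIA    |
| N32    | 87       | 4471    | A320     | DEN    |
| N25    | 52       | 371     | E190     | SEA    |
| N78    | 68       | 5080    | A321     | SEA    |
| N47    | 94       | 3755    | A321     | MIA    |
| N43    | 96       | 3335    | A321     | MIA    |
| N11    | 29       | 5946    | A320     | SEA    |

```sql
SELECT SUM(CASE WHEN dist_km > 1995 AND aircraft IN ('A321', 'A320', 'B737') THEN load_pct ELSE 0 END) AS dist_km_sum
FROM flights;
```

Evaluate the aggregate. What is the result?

flight=N92: ✓ → 43
flight=N59: ✗
flight=N76: ✓ → 70
flight=N94: ✗
flight=N30: ✗
flight=N53: ✗
flight=N32: ✓ → 87
flight=N25: ✗
flight=N78: ✓ → 68
flight=N47: ✓ → 94
flight=N43: ✓ → 96
flight=N11: ✓ → 29
dist_km_sum = 43 + 70 + 87 + 68 + 94 + 96 + 29 = 487

487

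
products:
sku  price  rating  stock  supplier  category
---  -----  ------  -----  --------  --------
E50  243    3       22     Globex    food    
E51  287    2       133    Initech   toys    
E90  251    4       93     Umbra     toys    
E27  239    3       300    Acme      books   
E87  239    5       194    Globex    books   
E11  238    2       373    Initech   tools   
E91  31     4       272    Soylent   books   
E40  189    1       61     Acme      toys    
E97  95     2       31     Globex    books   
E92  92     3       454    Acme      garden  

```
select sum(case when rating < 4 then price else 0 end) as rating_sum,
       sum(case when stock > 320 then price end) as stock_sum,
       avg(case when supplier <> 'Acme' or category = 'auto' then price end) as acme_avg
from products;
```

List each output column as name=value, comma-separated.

rating_sum=1383, stock_sum=330, acme_avg=197.7142857143

[rating_sum: rating < 4]
sku=E50: ✓ → 243
sku=E51: ✓ → 287
sku=E90: ✗
sku=E27: ✓ → 239
sku=E87: ✗
sku=E11: ✓ → 238
sku=E91: ✗
sku=E40: ✓ → 189
sku=E97: ✓ → 95
sku=E92: ✓ → 92
rating_sum = 243 + 287 + 239 + 238 + 189 + 95 + 92 = 1383
—
[stock_sum: stock > 320]
sku=E50: ✗
sku=E51: ✗
sku=E90: ✗
sku=E27: ✗
sku=E87: ✗
sku=E11: ✓ → 238
sku=E91: ✗
sku=E40: ✗
sku=E97: ✗
sku=E92: ✓ → 92
stock_sum = 238 + 92 = 330
—
[acme_avg: supplier <> 'Acme' or category = 'auto']
sku=E50: ✓ → 243
sku=E51: ✓ → 287
sku=E90: ✓ → 251
sku=E27: ✗
sku=E87: ✓ → 239
sku=E11: ✓ → 238
sku=E91: ✓ → 31
sku=E40: ✗
sku=E97: ✓ → 95
sku=E92: ✗
acme_avg = (243 + 287 + 251 + 239 + 238 + 31 + 95) / 7 = 197.7142857143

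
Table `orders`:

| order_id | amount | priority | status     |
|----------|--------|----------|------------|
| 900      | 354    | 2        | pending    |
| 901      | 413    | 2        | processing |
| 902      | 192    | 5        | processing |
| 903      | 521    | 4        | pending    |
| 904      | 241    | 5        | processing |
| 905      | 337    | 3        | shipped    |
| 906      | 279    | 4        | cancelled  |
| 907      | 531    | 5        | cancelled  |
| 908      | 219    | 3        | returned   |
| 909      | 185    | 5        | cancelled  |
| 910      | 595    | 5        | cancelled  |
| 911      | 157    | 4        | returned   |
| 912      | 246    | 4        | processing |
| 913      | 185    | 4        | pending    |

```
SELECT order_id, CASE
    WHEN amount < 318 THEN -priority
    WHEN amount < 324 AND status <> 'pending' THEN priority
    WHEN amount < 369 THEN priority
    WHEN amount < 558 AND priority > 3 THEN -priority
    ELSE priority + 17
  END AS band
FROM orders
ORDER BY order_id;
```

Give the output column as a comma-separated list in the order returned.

order_id=900: amount < 369 → 2
order_id=901: ELSE → 19
order_id=902: amount < 318 → -5
order_id=903: amount < 558 AND priority > 3 → -4
order_id=904: amount < 318 → -5
order_id=905: amount < 369 → 3
order_id=906: amount < 318 → -4
order_id=907: amount < 558 AND priority > 3 → -5
order_id=908: amount < 318 → -3
order_id=909: amount < 318 → -5
order_id=910: ELSE → 22
order_id=911: amount < 318 → -4
order_id=912: amount < 318 → -4
order_id=913: amount < 318 → -4

2, 19, -5, -4, -5, 3, -4, -5, -3, -5, 22, -4, -4, -4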